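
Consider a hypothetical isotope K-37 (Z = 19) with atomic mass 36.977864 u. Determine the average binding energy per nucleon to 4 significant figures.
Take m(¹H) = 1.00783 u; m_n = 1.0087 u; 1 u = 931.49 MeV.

8.245 MeV/nucleon

Σm = 19·m(¹H) + 18·m_n = 19.14877 + 18.1566 = 37.30537 u
The mass defect is 37.30537 − 36.977864 = 0.327506 u.
Binding energy = Δm·c² = 0.327506 × 931.49 MeV/u = 305.069 MeV
BE/A = 305.069 MeV / 37 = 8.245 MeV/nucleon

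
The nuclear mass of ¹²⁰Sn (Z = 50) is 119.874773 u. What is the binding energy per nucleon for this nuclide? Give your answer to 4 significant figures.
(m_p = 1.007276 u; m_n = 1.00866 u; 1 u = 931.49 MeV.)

8.502 MeV/nucleon

Z = 50, so N = A − Z = 120 − 50 = 70.
Σm = 50·m_p + 70·m_n = 50.363800 + 70.60620 = 120.970000 u
Mass defect Δm = 120.970000 − 119.874773 = 1.095227 u
E_B = 1.095227 × 931.49 = 1020.19 MeV
BE/A = 1020.19 MeV / 120 = 8.502 MeV/nucleon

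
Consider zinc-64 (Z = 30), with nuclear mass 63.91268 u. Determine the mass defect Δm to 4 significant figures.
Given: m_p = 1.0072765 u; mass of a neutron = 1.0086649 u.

0.6002 u

Mass of separated nucleons = 30(1.0072765) + 34(1.0086649) = 30.2182950 + 34.2946066 = 64.5129016 u
Δm = 64.5129016 − 63.91268 = 0.6002216 u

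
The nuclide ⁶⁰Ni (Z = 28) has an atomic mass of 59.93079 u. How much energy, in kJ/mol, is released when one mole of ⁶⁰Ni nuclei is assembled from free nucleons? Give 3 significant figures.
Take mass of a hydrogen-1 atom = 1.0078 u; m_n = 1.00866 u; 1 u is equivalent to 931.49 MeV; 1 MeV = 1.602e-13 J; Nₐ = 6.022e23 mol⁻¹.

With 28 protons and 32 neutrons (A = 60):
Σm = 28·m(¹H) + 32·m_n = 28.2184 + 32.27712 = 60.49552 u
Δm = 60.49552 − 59.93079 = 0.56473 u
E_B = 0.56473 × 931.49 = 526.040 MeV
Per nucleus in joules: 526.040 MeV × 1.602e-13 J/MeV = 8.4272e-11 J
Per mole: 8.4272e-11 J × 6.022e23 mol⁻¹ = 5.0749e+13 J/mol

5.07e+10 kJ/mol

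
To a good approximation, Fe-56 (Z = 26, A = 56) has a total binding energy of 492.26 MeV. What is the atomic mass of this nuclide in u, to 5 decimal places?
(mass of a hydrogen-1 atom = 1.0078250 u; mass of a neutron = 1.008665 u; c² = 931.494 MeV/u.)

Mass defect = 492.26 MeV / (931.494 MeV/u) = 0.5284629 u
Constituent mass = 26(1.0078250) + 30(1.008665) = 56.4634000 u
Atomic mass = 56.4634000 − 0.5284629 = 55.9349371 u ≈ 55.93494 u (to 5 decimal places)

55.93494 u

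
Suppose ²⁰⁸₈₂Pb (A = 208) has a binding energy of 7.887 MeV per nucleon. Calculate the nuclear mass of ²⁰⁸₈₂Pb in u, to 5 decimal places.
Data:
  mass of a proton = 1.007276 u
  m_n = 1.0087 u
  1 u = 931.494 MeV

Total binding energy = 208 × 7.887 = 1640.496 MeV
Mass defect = 1640.496 MeV / (931.494 MeV/u) = 1.7611450 u
Constituent mass = 82(1.007276) + 126(1.0087) = 209.692832 u
Nuclear mass = 209.692832 − 1.7611450 = 207.9316870 u ≈ 207.93169 u (to 5 decimal places)

207.93169 u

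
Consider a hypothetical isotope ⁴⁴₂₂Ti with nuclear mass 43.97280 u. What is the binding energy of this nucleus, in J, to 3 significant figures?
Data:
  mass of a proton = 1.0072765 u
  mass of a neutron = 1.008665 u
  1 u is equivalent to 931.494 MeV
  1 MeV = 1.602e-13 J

5.64e-11 J

The nucleus contains 22 protons and 44 − 22 = 22 neutrons.
Σm = 22·m_p + 22·m_n = 22.1600830 + 22.190630 = 44.3507130 u
The mass defect is 44.3507130 − 43.97280 = 0.3779130 u.
Converting to energy: 0.3779130 u × 931.494 MeV/u = 352.024 MeV
In joules: 352.024 MeV × 1.602e-13 J/MeV = 5.6394e-11 J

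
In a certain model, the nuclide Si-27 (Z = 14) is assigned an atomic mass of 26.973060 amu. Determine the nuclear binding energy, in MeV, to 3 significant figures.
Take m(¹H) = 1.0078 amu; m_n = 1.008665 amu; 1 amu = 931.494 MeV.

232 MeV

The nucleus contains 14 protons and 27 − 14 = 13 neutrons.
Total constituent mass: 14 × 1.0078 + 13 × 1.008665 = 27.221845 amu
The mass defect is 27.221845 − 26.973060 = 0.248785 amu.
E_B = 0.248785 × 931.494 = 231.742 MeV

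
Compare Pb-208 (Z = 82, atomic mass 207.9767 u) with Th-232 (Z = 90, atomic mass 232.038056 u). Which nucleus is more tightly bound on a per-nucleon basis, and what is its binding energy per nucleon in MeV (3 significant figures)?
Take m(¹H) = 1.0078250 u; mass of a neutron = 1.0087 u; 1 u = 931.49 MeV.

Pb-208; 7.89 MeV/nucleon

Pb-208: Σm = 82(1.0078250) + 126(1.0087) = 209.7378500 u; Δm = 1.7611500 u; E_B = 1640.5 MeV; E_B/A = 7.887 MeV
Th-232: Σm = 90(1.0078250) + 142(1.0087) = 233.9396500 u; Δm = 1.9015940 u; E_B = 1771.316 MeV; E_B/A = 7.63498 MeV
Pb-208 has the higher binding energy per nucleon, so it is the more tightly bound nucleus.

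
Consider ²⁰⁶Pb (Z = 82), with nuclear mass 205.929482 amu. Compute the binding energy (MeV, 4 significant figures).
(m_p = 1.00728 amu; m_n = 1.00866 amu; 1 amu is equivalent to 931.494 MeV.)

Total constituent mass: 82 × 1.00728 + 124 × 1.00866 = 207.67080 amu
The mass defect is 207.67080 − 205.929482 = 1.741318 amu.
E_B = 1.741318 × 931.494 = 1622.03 MeV

1622 MeV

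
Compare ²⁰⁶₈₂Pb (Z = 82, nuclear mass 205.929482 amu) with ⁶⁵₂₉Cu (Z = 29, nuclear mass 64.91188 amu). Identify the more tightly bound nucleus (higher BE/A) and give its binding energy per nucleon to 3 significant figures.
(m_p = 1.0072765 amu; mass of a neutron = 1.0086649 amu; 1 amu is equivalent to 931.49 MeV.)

⁶⁵₂₉Cu; 8.76 MeV/nucleon

²⁰⁶₈₂Pb: Σm = 82(1.0072765) + 124(1.0086649) = 207.6711206 amu; Δm = 1.7416386 amu; E_B = 1622.3 MeV; E_B/A = 7.875 MeV
⁶⁵₂₉Cu: Σm = 29(1.0072765) + 36(1.0086649) = 65.5229549 amu; Δm = 0.6110749 amu; E_B = 569.21 MeV; E_B/A = 8.757 MeV
⁶⁵₂₉Cu has the higher binding energy per nucleon, so it is the more tightly bound nucleus.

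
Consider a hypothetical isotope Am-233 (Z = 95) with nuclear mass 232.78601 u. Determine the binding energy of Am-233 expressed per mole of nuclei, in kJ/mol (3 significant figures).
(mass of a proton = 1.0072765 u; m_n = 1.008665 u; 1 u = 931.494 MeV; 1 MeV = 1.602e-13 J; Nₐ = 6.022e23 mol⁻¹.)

Σm = 95·m_p + 138·m_n = 95.6912675 + 139.195770 = 234.8870375 u
Mass defect Δm = 234.8870375 − 232.78601 = 2.1010275 u
E_B = 2.1010275 × 931.494 = 1957.09 MeV
Per nucleus in joules: 1957.09 MeV × 1.602e-13 J/MeV = 3.1353e-10 J
Per mole: 3.1353e-10 J × 6.022e23 mol⁻¹ = 1.8881e+14 J/mol

1.89e+11 kJ/mol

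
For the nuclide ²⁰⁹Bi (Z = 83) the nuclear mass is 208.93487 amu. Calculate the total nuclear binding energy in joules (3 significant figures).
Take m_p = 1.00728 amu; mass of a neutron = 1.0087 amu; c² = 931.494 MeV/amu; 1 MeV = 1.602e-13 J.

The nucleus contains 83 protons and 209 − 83 = 126 neutrons.
Total constituent mass: 83 × 1.00728 + 126 × 1.0087 = 210.70044 amu
The mass defect is 210.70044 − 208.93487 = 1.76557 amu.
E_B = 1.76557 × 931.494 = 1644.62 MeV
In joules: 1644.62 MeV × 1.602e-13 J/MeV = 2.6347e-10 J

2.63e-10 J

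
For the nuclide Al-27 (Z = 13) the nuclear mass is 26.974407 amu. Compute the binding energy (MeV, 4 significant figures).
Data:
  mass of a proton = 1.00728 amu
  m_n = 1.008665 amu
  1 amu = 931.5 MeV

Mass of separated nucleons = 13(1.00728) + 14(1.008665) = 13.09464 + 14.121310 = 27.215950 amu
Mass defect Δm = 27.215950 − 26.974407 = 0.241543 amu
Converting to energy: 0.241543 amu × 931.5 MeV/amu = 224.997 MeV

225.0 MeV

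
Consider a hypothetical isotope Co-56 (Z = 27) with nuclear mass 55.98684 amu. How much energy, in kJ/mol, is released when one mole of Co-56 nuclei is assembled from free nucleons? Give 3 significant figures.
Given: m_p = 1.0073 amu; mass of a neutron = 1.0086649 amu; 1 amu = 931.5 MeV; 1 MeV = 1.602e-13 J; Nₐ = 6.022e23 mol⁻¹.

4.15e+10 kJ/mol

The nucleus contains 27 protons and 56 − 27 = 29 neutrons.
Σm = 27·m_p + 29·m_n = 27.1971 + 29.2512821 = 56.4483821 amu
The mass defect is 56.4483821 − 55.98684 = 0.4615421 amu.
Binding energy = Δm·c² = 0.4615421 × 931.5 MeV/amu = 429.926 MeV
Per nucleus in joules: 429.926 MeV × 1.602e-13 J/MeV = 6.8874e-11 J
Per mole: 6.8874e-11 J × 6.022e23 mol⁻¹ = 4.1476e+13 J/mol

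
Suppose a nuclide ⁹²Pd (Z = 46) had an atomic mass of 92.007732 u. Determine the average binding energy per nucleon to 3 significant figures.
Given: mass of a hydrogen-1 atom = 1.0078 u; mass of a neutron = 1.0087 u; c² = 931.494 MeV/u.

7.61 MeV/nucleon

Mass of separated nucleons = 46(1.0078) + 46(1.0087) = 46.3588 + 46.4002 = 92.7590 u
Δm = 92.7590 − 92.007732 = 0.751268 u
Converting to energy: 0.751268 u × 931.494 MeV/u = 699.802 MeV
BE/A = 699.802 MeV / 92 = 7.607 MeV/nucleon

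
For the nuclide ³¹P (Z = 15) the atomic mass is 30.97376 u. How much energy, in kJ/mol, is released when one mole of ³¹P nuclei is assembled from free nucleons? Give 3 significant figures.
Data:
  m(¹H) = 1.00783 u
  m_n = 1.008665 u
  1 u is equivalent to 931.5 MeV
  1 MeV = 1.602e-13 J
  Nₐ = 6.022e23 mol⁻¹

With 15 protons and 16 neutrons (A = 31):
Total constituent mass: 15 × 1.00783 + 16 × 1.008665 = 31.256090 u
Δm = 31.256090 − 30.97376 = 0.282330 u
Binding energy = Δm·c² = 0.282330 × 931.5 MeV/u = 262.990 MeV
Per nucleus in joules: 262.990 MeV × 1.602e-13 J/MeV = 4.2131e-11 J
Per mole: 4.2131e-11 J × 6.022e23 mol⁻¹ = 2.5371e+13 J/mol

2.54e+10 kJ/mol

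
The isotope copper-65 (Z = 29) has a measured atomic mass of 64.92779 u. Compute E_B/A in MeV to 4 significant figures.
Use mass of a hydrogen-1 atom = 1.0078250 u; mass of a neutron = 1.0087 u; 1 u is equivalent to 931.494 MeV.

8.775 MeV/nucleon

The nucleus contains 29 protons and 65 − 29 = 36 neutrons.
Mass of separated nucleons = 29(1.0078250) + 36(1.0087) = 29.2269250 + 36.3132 = 65.5401250 u
Δm = 65.5401250 − 64.92779 = 0.6123350 u
E_B = 0.6123350 × 931.494 = 570.386 MeV
BE/A = 570.386 MeV / 65 = 8.775 MeV/nucleon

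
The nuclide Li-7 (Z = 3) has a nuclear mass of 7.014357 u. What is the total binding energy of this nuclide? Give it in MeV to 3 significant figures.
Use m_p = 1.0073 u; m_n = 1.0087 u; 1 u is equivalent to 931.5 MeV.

Total constituent mass: 3 × 1.0073 + 4 × 1.0087 = 7.0567 u
The mass defect is 7.0567 − 7.014357 = 0.042343 u.
E_B = 0.042343 × 931.5 = 39.4425 MeV

39.4 MeV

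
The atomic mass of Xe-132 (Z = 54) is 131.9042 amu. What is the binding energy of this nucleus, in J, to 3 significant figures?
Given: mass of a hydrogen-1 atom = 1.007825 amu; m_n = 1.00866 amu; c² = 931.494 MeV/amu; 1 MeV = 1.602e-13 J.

The nucleus contains 54 protons and 132 − 54 = 78 neutrons.
Total constituent mass: 54 × 1.007825 + 78 × 1.00866 = 133.098030 amu
The mass defect is 133.098030 − 131.9042 = 1.193830 amu.
E_B = 1.193830 × 931.494 = 1112.05 MeV
In joules: 1112.05 MeV × 1.602e-13 J/MeV = 1.7815e-10 J

1.78e-10 J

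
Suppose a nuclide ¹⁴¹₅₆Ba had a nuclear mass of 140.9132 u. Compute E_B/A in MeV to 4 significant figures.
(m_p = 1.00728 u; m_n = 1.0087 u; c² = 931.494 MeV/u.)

8.152 MeV/nucleon

Total constituent mass: 56 × 1.00728 + 85 × 1.0087 = 142.14718 u
Mass defect Δm = 142.14718 − 140.9132 = 1.23398 u
E_B = 1.23398 × 931.494 = 1149.44 MeV
Per nucleon: 1149.44 / 141 = 8.152 MeV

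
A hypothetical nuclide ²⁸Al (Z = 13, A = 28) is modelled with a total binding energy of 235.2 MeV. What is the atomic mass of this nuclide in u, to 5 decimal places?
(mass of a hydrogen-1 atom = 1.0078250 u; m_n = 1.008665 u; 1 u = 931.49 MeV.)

27.97920 u

Mass defect = 235.2 MeV / (931.49 MeV/u) = 0.2524987 u
Constituent mass = 13(1.0078250) + 15(1.008665) = 28.2317000 u
Atomic mass = 28.2317000 − 0.2524987 = 27.9792013 u ≈ 27.97920 u (to 5 decimal places)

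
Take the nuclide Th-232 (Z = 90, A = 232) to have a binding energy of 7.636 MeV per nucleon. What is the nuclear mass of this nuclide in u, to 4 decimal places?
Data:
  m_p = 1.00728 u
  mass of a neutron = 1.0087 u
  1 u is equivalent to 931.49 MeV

231.9888 u

Total binding energy = 232 × 7.636 = 1771.552 MeV
Mass defect = 1771.552 MeV / (931.49 MeV/u) = 1.901848 u
Constituent mass = 90(1.00728) + 142(1.0087) = 233.89060 u
Nuclear mass = 233.89060 − 1.901848 = 231.988752 u ≈ 231.9888 u (to 4 decimal places)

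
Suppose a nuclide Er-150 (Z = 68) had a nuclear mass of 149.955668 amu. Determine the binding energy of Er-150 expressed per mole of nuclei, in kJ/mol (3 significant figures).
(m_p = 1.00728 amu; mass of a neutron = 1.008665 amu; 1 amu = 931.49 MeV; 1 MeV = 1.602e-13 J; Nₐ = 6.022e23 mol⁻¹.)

1.12e+11 kJ/mol

Mass of separated nucleons = 68(1.00728) + 82(1.008665) = 68.49504 + 82.710530 = 151.205570 amu
Δm = 151.205570 − 149.955668 = 1.249902 amu
Converting to energy: 1.249902 amu × 931.49 MeV/amu = 1164.27 MeV
Per nucleus in joules: 1164.27 MeV × 1.602e-13 J/MeV = 1.8652e-10 J
Per mole: 1.8652e-10 J × 6.022e23 mol⁻¹ = 1.1232e+14 J/mol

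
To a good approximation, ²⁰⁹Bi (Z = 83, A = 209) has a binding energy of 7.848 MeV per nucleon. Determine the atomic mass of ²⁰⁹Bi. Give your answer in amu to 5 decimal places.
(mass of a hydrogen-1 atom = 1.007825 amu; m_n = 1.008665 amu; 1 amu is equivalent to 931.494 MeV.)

208.98040 amu

Total binding energy = 209 × 7.848 = 1640.232 MeV
Mass defect = 1640.232 MeV / (931.494 MeV/amu) = 1.7608616 amu
Constituent mass = 83(1.007825) + 126(1.008665) = 210.741265 amu
Atomic mass = 210.741265 − 1.7608616 = 208.9804034 amu ≈ 208.98040 amu (to 5 decimal places)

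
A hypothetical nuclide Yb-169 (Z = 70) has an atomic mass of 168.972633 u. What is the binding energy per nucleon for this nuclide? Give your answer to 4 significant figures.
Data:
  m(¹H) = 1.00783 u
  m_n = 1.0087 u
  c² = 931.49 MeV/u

Total constituent mass: 70 × 1.00783 + 99 × 1.0087 = 170.40940 u
The mass defect is 170.40940 − 168.972633 = 1.436767 u.
Converting to energy: 1.436767 u × 931.49 MeV/u = 1338.33 MeV
BE/A = 1338.33 MeV / 169 = 7.919 MeV/nucleon

7.919 MeV/nucleon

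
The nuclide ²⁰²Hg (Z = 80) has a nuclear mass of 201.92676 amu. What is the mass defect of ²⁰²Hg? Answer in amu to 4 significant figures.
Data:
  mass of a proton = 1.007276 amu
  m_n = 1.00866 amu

1.712 amu

With 80 protons and 122 neutrons (A = 202):
Total constituent mass: 80 × 1.007276 + 122 × 1.00866 = 203.638600 amu
Δm = 203.638600 − 201.92676 = 1.711840 amu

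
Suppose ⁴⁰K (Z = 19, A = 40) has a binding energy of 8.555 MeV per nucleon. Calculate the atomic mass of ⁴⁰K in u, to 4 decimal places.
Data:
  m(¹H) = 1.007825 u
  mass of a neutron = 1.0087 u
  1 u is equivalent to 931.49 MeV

Total binding energy = 40 × 8.555 = 342.200 MeV
Mass defect = 342.200 MeV / (931.49 MeV/u) = 0.367368 u
Constituent mass = 19(1.007825) + 21(1.0087) = 40.331375 u
Atomic mass = 40.331375 − 0.367368 = 39.964007 u ≈ 39.9640 u (to 4 decimal places)

39.9640 u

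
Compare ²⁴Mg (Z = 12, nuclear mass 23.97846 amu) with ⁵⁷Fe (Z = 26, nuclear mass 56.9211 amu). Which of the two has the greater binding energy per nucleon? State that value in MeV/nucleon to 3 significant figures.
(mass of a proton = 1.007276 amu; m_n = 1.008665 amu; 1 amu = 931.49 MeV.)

²⁴Mg: Σm = 12(1.007276) + 12(1.008665) = 24.191292 amu; Δm = 0.212832 amu; E_B = 198.25 MeV; E_B/A = 8.260 MeV
⁵⁷Fe: Σm = 26(1.007276) + 31(1.008665) = 57.457791 amu; Δm = 0.536691 amu; E_B = 499.92 MeV; E_B/A = 8.771 MeV
⁵⁷Fe has the higher binding energy per nucleon, so it is the more tightly bound nucleus.

⁵⁷Fe; 8.77 MeV/nucleon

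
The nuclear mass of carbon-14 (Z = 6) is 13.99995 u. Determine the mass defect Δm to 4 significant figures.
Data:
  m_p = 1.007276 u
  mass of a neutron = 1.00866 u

0.1130 u

The nucleus contains 6 protons and 14 − 6 = 8 neutrons.
Total constituent mass: 6 × 1.007276 + 8 × 1.00866 = 14.112936 u
Mass defect Δm = 14.112936 − 13.99995 = 0.112986 u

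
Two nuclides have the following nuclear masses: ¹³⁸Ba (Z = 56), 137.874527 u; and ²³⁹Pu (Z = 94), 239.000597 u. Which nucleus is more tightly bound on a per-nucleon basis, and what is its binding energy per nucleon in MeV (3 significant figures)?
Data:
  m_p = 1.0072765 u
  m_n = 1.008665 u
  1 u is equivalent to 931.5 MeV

¹³⁸Ba; 8.39 MeV/nucleon

¹³⁸Ba: Σm = 56(1.0072765) + 82(1.008665) = 139.1180140 u; Δm = 1.2434870 u; E_B = 1158.31 MeV; E_B/A = 8.394 MeV
²³⁹Pu: Σm = 94(1.0072765) + 145(1.008665) = 240.9404160 u; Δm = 1.9398190 u; E_B = 1806.9 MeV; E_B/A = 7.560 MeV
¹³⁸Ba has the higher binding energy per nucleon, so it is the more tightly bound nucleus.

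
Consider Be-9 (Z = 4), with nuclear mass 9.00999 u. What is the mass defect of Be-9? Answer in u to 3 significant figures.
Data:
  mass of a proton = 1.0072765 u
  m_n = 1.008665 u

Mass of separated nucleons = 4(1.0072765) + 5(1.008665) = 4.0291060 + 5.043325 = 9.0724310 u
The mass defect is 9.0724310 − 9.00999 = 0.0624410 u.

0.0624 u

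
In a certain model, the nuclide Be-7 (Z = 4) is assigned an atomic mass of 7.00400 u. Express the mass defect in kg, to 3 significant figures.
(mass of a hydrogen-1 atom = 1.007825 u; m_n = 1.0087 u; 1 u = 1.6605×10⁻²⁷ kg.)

8.87e-29 kg

Σm = 4·m(¹H) + 3·m_n = 4.031300 + 3.0261 = 7.057400 u
Mass defect Δm = 7.057400 − 7.00400 = 0.053400 u
In SI units: 0.053400 u × 1.6605×10⁻²⁷ kg/u = 8.8671e-29 kg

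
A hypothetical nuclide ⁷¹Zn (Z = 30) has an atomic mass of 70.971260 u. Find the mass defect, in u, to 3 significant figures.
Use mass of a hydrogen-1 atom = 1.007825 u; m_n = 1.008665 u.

Total constituent mass: 30 × 1.007825 + 41 × 1.008665 = 71.590015 u
Mass defect Δm = 71.590015 − 70.971260 = 0.618755 u

0.619 u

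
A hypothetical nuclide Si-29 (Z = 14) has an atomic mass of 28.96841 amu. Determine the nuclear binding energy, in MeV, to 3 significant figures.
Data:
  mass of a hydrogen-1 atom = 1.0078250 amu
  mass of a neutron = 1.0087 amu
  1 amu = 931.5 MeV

With 14 protons and 15 neutrons (A = 29):
Σm = 14·m(¹H) + 15·m_n = 14.1095500 + 15.1305 = 29.2400500 amu
The mass defect is 29.2400500 − 28.96841 = 0.2716400 amu.
Binding energy = Δm·c² = 0.2716400 × 931.5 MeV/amu = 253.033 MeV

253 MeV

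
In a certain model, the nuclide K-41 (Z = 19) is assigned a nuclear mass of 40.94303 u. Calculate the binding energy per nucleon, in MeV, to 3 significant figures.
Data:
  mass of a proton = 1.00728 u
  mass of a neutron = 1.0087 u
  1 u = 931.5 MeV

With 19 protons and 22 neutrons (A = 41):
Total constituent mass: 19 × 1.00728 + 22 × 1.0087 = 41.32972 u
Mass defect Δm = 41.32972 − 40.94303 = 0.38669 u
Converting to energy: 0.38669 u × 931.5 MeV/u = 360.202 MeV
Per nucleon: 360.202 / 41 = 8.785 MeV

8.79 MeV/nucleon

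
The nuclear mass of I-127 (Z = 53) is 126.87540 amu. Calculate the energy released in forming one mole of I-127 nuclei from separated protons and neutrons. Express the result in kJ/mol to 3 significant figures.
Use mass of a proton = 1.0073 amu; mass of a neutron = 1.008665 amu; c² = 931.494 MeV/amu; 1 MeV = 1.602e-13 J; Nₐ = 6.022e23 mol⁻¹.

1.04e+11 kJ/mol

Z = 53, so N = A − Z = 127 − 53 = 74.
Mass of separated nucleons = 53(1.0073) + 74(1.008665) = 53.3869 + 74.641210 = 128.028110 amu
Δm = 128.028110 − 126.87540 = 1.152710 amu
E_B = 1.152710 × 931.494 = 1073.74 MeV
Per nucleus in joules: 1073.74 MeV × 1.602e-13 J/MeV = 1.7201e-10 J
Per mole: 1.7201e-10 J × 6.022e23 mol⁻¹ = 1.0358e+14 J/mol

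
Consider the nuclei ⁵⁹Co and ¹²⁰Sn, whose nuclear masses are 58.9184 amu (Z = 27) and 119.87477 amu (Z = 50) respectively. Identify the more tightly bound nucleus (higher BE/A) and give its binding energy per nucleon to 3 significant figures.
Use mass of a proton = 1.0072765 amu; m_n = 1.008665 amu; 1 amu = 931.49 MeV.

⁵⁹Co: Σm = 27(1.0072765) + 32(1.008665) = 59.4737455 amu; Δm = 0.5553455 amu; E_B = 517.30 MeV; E_B/A = 8.768 MeV
¹²⁰Sn: Σm = 50(1.0072765) + 70(1.008665) = 120.9703750 amu; Δm = 1.0956050 amu; E_B = 1020.545 MeV; E_B/A = 8.5045 MeV
⁵⁹Co has the higher binding energy per nucleon, so it is the more tightly bound nucleus.

⁵⁹Co; 8.77 MeV/nucleon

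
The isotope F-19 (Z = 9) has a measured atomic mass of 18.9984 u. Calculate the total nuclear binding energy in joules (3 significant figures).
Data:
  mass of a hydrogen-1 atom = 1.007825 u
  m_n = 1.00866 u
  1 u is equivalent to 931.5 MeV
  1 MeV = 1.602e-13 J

Z = 9, so N = A − Z = 19 − 9 = 10.
Mass of separated nucleons = 9(1.007825) + 10(1.00866) = 9.070425 + 10.08660 = 19.157025 u
Δm = 19.157025 − 18.9984 = 0.158625 u
Converting to energy: 0.158625 u × 931.5 MeV/u = 147.759 MeV
In joules: 147.759 MeV × 1.602e-13 J/MeV = 2.3671e-11 J

2.37e-11 J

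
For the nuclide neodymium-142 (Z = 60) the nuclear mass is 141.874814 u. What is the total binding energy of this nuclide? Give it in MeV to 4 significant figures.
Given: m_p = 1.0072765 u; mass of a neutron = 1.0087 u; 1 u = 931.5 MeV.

1188 MeV

The nucleus contains 60 protons and 142 − 60 = 82 neutrons.
Σm = 60·m_p + 82·m_n = 60.4365900 + 82.7134 = 143.1499900 u
The mass defect is 143.1499900 − 141.874814 = 1.2751760 u.
E_B = 1.2751760 × 931.5 = 1187.83 MeV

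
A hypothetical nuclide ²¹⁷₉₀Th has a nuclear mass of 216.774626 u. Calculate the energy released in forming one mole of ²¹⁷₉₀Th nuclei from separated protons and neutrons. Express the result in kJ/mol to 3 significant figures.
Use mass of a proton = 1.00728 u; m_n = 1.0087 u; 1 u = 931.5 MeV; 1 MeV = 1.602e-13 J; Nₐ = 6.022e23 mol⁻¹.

1.78e+11 kJ/mol

With 90 protons and 127 neutrons (A = 217):
Total constituent mass: 90 × 1.00728 + 127 × 1.0087 = 218.76010 u
Mass defect Δm = 218.76010 − 216.774626 = 1.985474 u
Converting to energy: 1.985474 u × 931.5 MeV/u = 1849.47 MeV
Per nucleus in joules: 1849.47 MeV × 1.602e-13 J/MeV = 2.9629e-10 J
Per mole: 2.9629e-10 J × 6.022e23 mol⁻¹ = 1.7843e+14 J/mol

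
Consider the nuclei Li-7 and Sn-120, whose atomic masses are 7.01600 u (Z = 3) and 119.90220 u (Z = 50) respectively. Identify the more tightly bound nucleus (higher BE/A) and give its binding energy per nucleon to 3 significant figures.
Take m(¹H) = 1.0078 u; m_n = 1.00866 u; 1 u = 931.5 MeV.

Sn-120; 8.49 MeV/nucleon

Li-7: Σm = 3(1.0078) + 4(1.00866) = 7.05804 u; Δm = 0.04204 u; E_B = 39.160 MeV; E_B/A = 5.594 MeV
Sn-120: Σm = 50(1.0078) + 70(1.00866) = 120.99620 u; Δm = 1.09400 u; E_B = 1019.06 MeV; E_B/A = 8.492 MeV
Sn-120 has the higher binding energy per nucleon, so it is the more tightly bound nucleus.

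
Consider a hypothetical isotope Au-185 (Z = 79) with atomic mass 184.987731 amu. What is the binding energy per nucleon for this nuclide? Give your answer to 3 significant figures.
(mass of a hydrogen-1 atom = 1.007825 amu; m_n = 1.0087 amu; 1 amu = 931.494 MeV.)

7.82 MeV/nucleon

The nucleus contains 79 protons and 185 − 79 = 106 neutrons.
Σm = 79·m(¹H) + 106·m_n = 79.618175 + 106.9222 = 186.540375 amu
Mass defect Δm = 186.540375 − 184.987731 = 1.552644 amu
Binding energy = Δm·c² = 1.552644 × 931.494 MeV/amu = 1446.28 MeV
Per nucleon: 1446.28 / 185 = 7.818 MeV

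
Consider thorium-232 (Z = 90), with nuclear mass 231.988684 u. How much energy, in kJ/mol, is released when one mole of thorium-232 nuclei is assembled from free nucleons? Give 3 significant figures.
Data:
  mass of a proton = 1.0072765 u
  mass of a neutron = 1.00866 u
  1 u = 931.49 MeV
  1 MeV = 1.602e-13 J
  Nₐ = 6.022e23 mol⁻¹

Total constituent mass: 90 × 1.0072765 + 142 × 1.00866 = 233.8846050 u
Δm = 233.8846050 − 231.988684 = 1.8959210 u
Binding energy = Δm·c² = 1.8959210 × 931.49 MeV/u = 1766.03 MeV
Per nucleus in joules: 1766.03 MeV × 1.602e-13 J/MeV = 2.8292e-10 J
Per mole: 2.8292e-10 J × 6.022e23 mol⁻¹ = 1.7037e+14 J/mol

1.70e+11 kJ/mol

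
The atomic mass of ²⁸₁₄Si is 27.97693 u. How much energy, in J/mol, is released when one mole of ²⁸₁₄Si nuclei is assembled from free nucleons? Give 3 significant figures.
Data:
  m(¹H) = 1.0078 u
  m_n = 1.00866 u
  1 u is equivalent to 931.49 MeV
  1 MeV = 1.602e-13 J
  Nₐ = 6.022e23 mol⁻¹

Z = 14, so N = A − Z = 28 − 14 = 14.
Σm = 14·m(¹H) + 14·m_n = 14.1092 + 14.12124 = 28.23044 u
Mass defect Δm = 28.23044 − 27.97693 = 0.25351 u
E_B = 0.25351 × 931.49 = 236.142 MeV
Per nucleus in joules: 236.142 MeV × 1.602e-13 J/MeV = 3.7830e-11 J
Per mole: 3.7830e-11 J × 6.022e23 mol⁻¹ = 2.2781e+13 J/mol

2.28e+13 J/mol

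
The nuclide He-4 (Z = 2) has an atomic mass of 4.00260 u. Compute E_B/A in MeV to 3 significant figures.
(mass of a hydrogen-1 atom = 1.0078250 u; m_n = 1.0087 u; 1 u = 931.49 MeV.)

With 2 protons and 2 neutrons (A = 4):
Σm = 2·m(¹H) + 2·m_n = 2.0156500 + 2.0174 = 4.0330500 u
Mass defect Δm = 4.0330500 − 4.00260 = 0.0304500 u
Binding energy = Δm·c² = 0.0304500 × 931.49 MeV/u = 28.3639 MeV
Dividing by A = 4 gives 7.091 MeV per nucleon.

7.09 MeV/nucleon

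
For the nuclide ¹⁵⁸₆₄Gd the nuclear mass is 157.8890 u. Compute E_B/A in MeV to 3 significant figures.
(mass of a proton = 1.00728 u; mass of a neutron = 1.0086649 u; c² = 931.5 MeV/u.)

8.20 MeV/nucleon

Σm = 64·m_p + 94·m_n = 64.46592 + 94.8145006 = 159.2804206 u
The mass defect is 159.2804206 − 157.8890 = 1.3914206 u.
Binding energy = Δm·c² = 1.3914206 × 931.5 MeV/u = 1296.11 MeV
Dividing by A = 158 gives 8.203 MeV per nucleon.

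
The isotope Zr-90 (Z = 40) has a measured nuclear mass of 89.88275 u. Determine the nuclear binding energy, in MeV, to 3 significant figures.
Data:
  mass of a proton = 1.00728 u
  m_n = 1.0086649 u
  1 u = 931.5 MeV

784 MeV

The nucleus contains 40 protons and 90 − 40 = 50 neutrons.
Total constituent mass: 40 × 1.00728 + 50 × 1.0086649 = 90.7244450 u
The mass defect is 90.7244450 − 89.88275 = 0.8416950 u.
Converting to energy: 0.8416950 u × 931.5 MeV/u = 784.039 MeV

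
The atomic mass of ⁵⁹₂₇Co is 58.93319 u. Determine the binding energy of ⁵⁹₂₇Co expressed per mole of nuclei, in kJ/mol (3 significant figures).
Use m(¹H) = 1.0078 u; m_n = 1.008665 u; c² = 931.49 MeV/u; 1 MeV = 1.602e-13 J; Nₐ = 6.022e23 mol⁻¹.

Total constituent mass: 27 × 1.0078 + 32 × 1.008665 = 59.487880 u
Δm = 59.487880 − 58.93319 = 0.554690 u
E_B = 0.554690 × 931.49 = 516.688 MeV
Per nucleus in joules: 516.688 MeV × 1.602e-13 J/MeV = 8.2773e-11 J
Per mole: 8.2773e-11 J × 6.022e23 mol⁻¹ = 4.9846e+13 J/mol

4.98e+10 kJ/mol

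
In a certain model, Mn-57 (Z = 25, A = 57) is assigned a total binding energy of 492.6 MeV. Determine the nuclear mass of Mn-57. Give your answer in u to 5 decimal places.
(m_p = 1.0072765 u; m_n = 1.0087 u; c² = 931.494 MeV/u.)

56.93148 u

Mass defect = 492.6 MeV / (931.494 MeV/u) = 0.5288279 u
Constituent mass = 25(1.0072765) + 32(1.0087) = 57.4603125 u
Nuclear mass = 57.4603125 − 0.5288279 = 56.9314846 u ≈ 56.93148 u (to 5 decimal places)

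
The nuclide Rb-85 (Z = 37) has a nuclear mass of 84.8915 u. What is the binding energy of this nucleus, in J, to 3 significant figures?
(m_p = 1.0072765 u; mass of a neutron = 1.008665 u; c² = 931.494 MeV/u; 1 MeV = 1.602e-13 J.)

The nucleus contains 37 protons and 85 − 37 = 48 neutrons.
Total constituent mass: 37 × 1.0072765 + 48 × 1.008665 = 85.6851505 u
Δm = 85.6851505 − 84.8915 = 0.7936505 u
Converting to energy: 0.7936505 u × 931.494 MeV/u = 739.281 MeV
In joules: 739.281 MeV × 1.602e-13 J/MeV = 1.1843e-10 J

1.18e-10 J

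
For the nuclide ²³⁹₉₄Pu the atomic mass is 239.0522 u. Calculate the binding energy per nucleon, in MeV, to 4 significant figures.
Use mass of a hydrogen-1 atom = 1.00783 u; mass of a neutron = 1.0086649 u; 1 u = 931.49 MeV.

7.562 MeV/nucleon

With 94 protons and 145 neutrons (A = 239):
Σm = 94·m(¹H) + 145·m_n = 94.73602 + 146.2564105 = 240.9924305 u
Mass defect Δm = 240.9924305 − 239.0522 = 1.9402305 u
Binding energy = Δm·c² = 1.9402305 × 931.49 MeV/u = 1807.31 MeV
Per nucleon: 1807.31 / 239 = 7.562 MeV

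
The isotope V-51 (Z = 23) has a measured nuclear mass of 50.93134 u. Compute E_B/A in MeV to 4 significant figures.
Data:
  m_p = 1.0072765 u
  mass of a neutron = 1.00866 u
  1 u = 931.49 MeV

8.740 MeV/nucleon

Z = 23, so N = A − Z = 51 − 23 = 28.
Mass of separated nucleons = 23(1.0072765) + 28(1.00866) = 23.1673595 + 28.24248 = 51.4098395 u
Mass defect Δm = 51.4098395 − 50.93134 = 0.4784995 u
E_B = 0.4784995 × 931.49 = 445.717 MeV
Dividing by A = 51 gives 8.740 MeV per nucleon.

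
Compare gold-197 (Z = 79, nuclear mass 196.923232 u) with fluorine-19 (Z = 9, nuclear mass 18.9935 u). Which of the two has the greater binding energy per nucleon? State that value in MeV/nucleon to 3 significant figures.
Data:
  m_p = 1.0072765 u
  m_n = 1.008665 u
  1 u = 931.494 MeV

gold-197: Σm = 79(1.0072765) + 118(1.008665) = 198.5973135 u; Δm = 1.6740815 u; E_B = 1559.4 MeV; E_B/A = 7.916 MeV
fluorine-19: Σm = 9(1.0072765) + 10(1.008665) = 19.1521385 u; Δm = 0.1586385 u; E_B = 147.77 MeV; E_B/A = 7.777 MeV
gold-197 has the higher binding energy per nucleon, so it is the more tightly bound nucleus.

gold-197; 7.92 MeV/nucleon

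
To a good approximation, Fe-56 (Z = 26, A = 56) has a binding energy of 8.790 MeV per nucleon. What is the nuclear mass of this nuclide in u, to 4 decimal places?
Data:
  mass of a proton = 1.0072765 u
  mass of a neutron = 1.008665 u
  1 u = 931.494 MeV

Total binding energy = 56 × 8.790 = 492.240 MeV
Mass defect = 492.240 MeV / (931.494 MeV/u) = 0.528441 u
Constituent mass = 26(1.0072765) + 30(1.008665) = 56.4491390 u
Nuclear mass = 56.4491390 − 0.528441 = 55.9206980 u ≈ 55.9207 u (to 4 decimal places)

55.9207 u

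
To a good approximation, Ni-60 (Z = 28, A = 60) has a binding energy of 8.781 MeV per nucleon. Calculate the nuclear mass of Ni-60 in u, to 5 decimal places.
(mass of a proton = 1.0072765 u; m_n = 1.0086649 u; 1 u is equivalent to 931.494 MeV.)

59.91541 u

Total binding energy = 60 × 8.781 = 526.860 MeV
Mass defect = 526.860 MeV / (931.494 MeV/u) = 0.5656075 u
Constituent mass = 28(1.0072765) + 32(1.0086649) = 60.4810188 u
Nuclear mass = 60.4810188 − 0.5656075 = 59.9154113 u ≈ 59.91541 u (to 5 decimal places)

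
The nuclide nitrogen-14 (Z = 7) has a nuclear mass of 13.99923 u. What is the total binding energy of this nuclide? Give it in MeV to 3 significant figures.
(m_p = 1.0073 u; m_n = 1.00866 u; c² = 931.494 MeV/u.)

Total constituent mass: 7 × 1.0073 + 7 × 1.00866 = 14.11172 u
Mass defect Δm = 14.11172 − 13.99923 = 0.11249 u
E_B = 0.11249 × 931.494 = 104.784 MeV

105 MeV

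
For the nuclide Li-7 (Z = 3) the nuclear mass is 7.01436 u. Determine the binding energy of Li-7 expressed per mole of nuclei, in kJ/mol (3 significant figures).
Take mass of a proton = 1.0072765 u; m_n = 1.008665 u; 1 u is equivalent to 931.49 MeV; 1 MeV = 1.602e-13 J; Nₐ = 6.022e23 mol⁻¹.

3.79e+09 kJ/mol

Z = 3, so N = A − Z = 7 − 3 = 4.
Mass of separated nucleons = 3(1.0072765) + 4(1.008665) = 3.0218295 + 4.034660 = 7.0564895 u
Mass defect Δm = 7.0564895 − 7.01436 = 0.0421295 u
E_B = 0.0421295 × 931.49 = 39.2432 MeV
Per nucleus in joules: 39.2432 MeV × 1.602e-13 J/MeV = 6.2868e-12 J
Per mole: 6.2868e-12 J × 6.022e23 mol⁻¹ = 3.7859e+12 J/mol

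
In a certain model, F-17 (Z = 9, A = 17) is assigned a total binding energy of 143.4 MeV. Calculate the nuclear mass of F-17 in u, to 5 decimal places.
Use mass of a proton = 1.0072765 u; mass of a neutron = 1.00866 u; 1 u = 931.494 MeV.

16.98082 u

Mass defect = 143.4 MeV / (931.494 MeV/u) = 0.1539462 u
Constituent mass = 9(1.0072765) + 8(1.00866) = 17.1347685 u
Nuclear mass = 17.1347685 − 0.1539462 = 16.9808223 u ≈ 16.98082 u (to 5 decimal places)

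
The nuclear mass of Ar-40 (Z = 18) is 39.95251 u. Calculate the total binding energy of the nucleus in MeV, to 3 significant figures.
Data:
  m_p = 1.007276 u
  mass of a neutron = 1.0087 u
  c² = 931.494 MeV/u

345 MeV

With 18 protons and 22 neutrons (A = 40):
Σm = 18·m_p + 22·m_n = 18.130968 + 22.1914 = 40.322368 u
The mass defect is 40.322368 − 39.95251 = 0.369858 u.
Converting to energy: 0.369858 u × 931.494 MeV/u = 344.521 MeV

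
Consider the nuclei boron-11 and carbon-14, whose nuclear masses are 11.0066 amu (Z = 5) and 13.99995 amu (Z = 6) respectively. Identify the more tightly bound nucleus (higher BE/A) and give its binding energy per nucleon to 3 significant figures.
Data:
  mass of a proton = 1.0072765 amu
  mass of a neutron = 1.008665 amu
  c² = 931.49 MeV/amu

boron-11: Σm = 5(1.0072765) + 6(1.008665) = 11.0883725 amu; Δm = 0.0817725 amu; E_B = 76.1703 MeV; E_B/A = 6.9246 MeV
carbon-14: Σm = 6(1.0072765) + 8(1.008665) = 14.1129790 amu; Δm = 0.1130290 amu; E_B = 105.285 MeV; E_B/A = 7.520 MeV
carbon-14 has the higher binding energy per nucleon, so it is the more tightly bound nucleus.

carbon-14; 7.52 MeV/nucleon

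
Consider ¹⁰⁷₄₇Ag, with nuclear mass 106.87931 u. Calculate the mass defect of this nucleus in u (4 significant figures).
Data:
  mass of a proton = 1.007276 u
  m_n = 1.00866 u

0.9823 u

Z = 47, so N = A − Z = 107 − 47 = 60.
Total constituent mass: 47 × 1.007276 + 60 × 1.00866 = 107.861572 u
Mass defect Δm = 107.861572 − 106.87931 = 0.982262 u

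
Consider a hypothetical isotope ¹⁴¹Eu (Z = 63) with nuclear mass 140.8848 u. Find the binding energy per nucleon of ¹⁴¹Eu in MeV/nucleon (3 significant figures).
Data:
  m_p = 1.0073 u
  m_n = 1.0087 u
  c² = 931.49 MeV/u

8.28 MeV/nucleon

Σm = 63·m_p + 78·m_n = 63.4599 + 78.6786 = 142.1385 u
Mass defect Δm = 142.1385 − 140.8848 = 1.2537 u
E_B = 1.2537 × 931.49 = 1167.81 MeV
BE/A = 1167.81 MeV / 141 = 8.282 MeV/nucleon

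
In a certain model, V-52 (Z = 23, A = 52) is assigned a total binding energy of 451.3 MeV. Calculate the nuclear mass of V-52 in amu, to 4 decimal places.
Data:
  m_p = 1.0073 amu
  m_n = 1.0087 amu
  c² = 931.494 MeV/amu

51.9357 amu

Mass defect = 451.3 MeV / (931.494 MeV/amu) = 0.484491 amu
Constituent mass = 23(1.0073) + 29(1.0087) = 52.4202 amu
Nuclear mass = 52.4202 − 0.484491 = 51.935709 amu ≈ 51.9357 amu (to 4 decimal places)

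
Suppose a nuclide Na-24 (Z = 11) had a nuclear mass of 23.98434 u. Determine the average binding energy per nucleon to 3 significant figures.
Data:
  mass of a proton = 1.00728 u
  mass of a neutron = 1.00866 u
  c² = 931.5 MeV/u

Total constituent mass: 11 × 1.00728 + 13 × 1.00866 = 24.19266 u
Δm = 24.19266 − 23.98434 = 0.20832 u
E_B = 0.20832 × 931.5 = 194.050 MeV
Dividing by A = 24 gives 8.085 MeV per nucleon.

8.09 MeV/nucleon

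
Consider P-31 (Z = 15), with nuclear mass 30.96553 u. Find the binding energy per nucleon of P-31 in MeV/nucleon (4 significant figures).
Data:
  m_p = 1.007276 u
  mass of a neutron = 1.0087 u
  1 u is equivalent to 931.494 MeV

8.498 MeV/nucleon

With 15 protons and 16 neutrons (A = 31):
Σm = 15·m_p + 16·m_n = 15.109140 + 16.1392 = 31.248340 u
Δm = 31.248340 − 30.96553 = 0.282810 u
Converting to energy: 0.282810 u × 931.494 MeV/u = 263.436 MeV
Per nucleon: 263.436 / 31 = 8.498 MeV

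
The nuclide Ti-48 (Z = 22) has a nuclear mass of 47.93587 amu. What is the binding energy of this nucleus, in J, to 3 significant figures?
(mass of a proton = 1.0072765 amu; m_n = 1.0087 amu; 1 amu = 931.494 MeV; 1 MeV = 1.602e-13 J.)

With 22 protons and 26 neutrons (A = 48):
Σm = 22·m_p + 26·m_n = 22.1600830 + 26.2262 = 48.3862830 amu
The mass defect is 48.3862830 − 47.93587 = 0.4504130 amu.
E_B = 0.4504130 × 931.494 = 419.557 MeV
In joules: 419.557 MeV × 1.602e-13 J/MeV = 6.7213e-11 J

6.72e-11 J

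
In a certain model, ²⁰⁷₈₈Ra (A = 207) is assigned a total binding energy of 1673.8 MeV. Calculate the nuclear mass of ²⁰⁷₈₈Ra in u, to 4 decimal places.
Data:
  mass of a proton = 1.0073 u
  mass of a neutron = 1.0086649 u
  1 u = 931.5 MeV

Mass defect = 1673.8 MeV / (931.5 MeV/u) = 1.796887 u
Constituent mass = 88(1.0073) + 119(1.0086649) = 208.6735231 u
Nuclear mass = 208.6735231 − 1.796887 = 206.8766361 u ≈ 206.8766 u (to 4 decimal places)

206.8766 u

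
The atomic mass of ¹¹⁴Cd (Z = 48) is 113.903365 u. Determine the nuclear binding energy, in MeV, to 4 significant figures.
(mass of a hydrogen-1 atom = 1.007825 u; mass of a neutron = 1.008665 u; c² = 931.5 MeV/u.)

972.6 MeV

Σm = 48·m(¹H) + 66·m_n = 48.375600 + 66.571890 = 114.947490 u
Δm = 114.947490 − 113.903365 = 1.044125 u
Converting to energy: 1.044125 u × 931.5 MeV/u = 972.602 MeV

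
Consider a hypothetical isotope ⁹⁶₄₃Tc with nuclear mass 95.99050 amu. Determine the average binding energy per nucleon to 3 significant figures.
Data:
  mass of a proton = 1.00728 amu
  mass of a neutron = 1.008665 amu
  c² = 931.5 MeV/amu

7.59 MeV/nucleon

With 43 protons and 53 neutrons (A = 96):
Total constituent mass: 43 × 1.00728 + 53 × 1.008665 = 96.772285 amu
Mass defect Δm = 96.772285 − 95.99050 = 0.781785 amu
Binding energy = Δm·c² = 0.781785 × 931.5 MeV/amu = 728.233 MeV
Dividing by A = 96 gives 7.586 MeV per nucleon.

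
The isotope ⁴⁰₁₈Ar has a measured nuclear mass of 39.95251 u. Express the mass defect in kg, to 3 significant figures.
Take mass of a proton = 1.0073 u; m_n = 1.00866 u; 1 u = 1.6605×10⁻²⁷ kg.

With 18 protons and 22 neutrons (A = 40):
Mass of separated nucleons = 18(1.0073) + 22(1.00866) = 18.1314 + 22.19052 = 40.32192 u
Mass defect Δm = 40.32192 − 39.95251 = 0.36941 u
In SI units: 0.36941 u × 1.6605×10⁻²⁷ kg/u = 6.1341e-28 kg

6.13e-28 kg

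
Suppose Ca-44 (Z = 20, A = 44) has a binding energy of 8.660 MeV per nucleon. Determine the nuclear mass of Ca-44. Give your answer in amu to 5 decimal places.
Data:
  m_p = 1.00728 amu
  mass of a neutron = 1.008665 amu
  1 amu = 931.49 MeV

43.94449 amu

Total binding energy = 44 × 8.660 = 381.040 MeV
Mass defect = 381.040 MeV / (931.49 MeV/amu) = 0.40906505 amu
Constituent mass = 20(1.00728) + 24(1.008665) = 44.353560 amu
Nuclear mass = 44.353560 − 0.40906505 = 43.94449495 amu ≈ 43.94449 amu (to 5 decimal places)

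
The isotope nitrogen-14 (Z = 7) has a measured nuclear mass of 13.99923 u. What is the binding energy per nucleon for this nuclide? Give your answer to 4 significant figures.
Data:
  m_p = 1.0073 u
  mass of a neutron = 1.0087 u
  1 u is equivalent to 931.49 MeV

7.503 MeV/nucleon

Z = 7, so N = A − Z = 14 − 7 = 7.
Mass of separated nucleons = 7(1.0073) + 7(1.0087) = 7.0511 + 7.0609 = 14.1120 u
Mass defect Δm = 14.1120 − 13.99923 = 0.11277 u
E_B = 0.11277 × 931.49 = 105.044 MeV
Dividing by A = 14 gives 7.503 MeV per nucleon.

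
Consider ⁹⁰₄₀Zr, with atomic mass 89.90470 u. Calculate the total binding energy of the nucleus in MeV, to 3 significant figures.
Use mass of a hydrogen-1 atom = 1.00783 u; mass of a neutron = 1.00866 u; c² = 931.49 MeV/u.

With 40 protons and 50 neutrons (A = 90):
Mass of separated nucleons = 40(1.00783) + 50(1.00866) = 40.31320 + 50.43300 = 90.74620 u
Mass defect Δm = 90.74620 − 89.90470 = 0.84150 u
Binding energy = Δm·c² = 0.84150 × 931.49 MeV/u = 783.849 MeV

784 MeV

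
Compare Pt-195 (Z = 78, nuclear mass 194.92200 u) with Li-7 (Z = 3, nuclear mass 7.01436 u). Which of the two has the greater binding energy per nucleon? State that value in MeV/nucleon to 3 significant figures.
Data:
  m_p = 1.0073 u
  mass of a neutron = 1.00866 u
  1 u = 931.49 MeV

Pt-195: Σm = 78(1.0073) + 117(1.00866) = 196.58262 u; Δm = 1.66062 u; E_B = 1546.9 MeV; E_B/A = 7.933 MeV
Li-7: Σm = 3(1.0073) + 4(1.00866) = 7.05654 u; Δm = 0.04218 u; E_B = 39.290 MeV; E_B/A = 5.613 MeV
Pt-195 has the higher binding energy per nucleon, so it is the more tightly bound nucleus.

Pt-195; 7.93 MeV/nucleon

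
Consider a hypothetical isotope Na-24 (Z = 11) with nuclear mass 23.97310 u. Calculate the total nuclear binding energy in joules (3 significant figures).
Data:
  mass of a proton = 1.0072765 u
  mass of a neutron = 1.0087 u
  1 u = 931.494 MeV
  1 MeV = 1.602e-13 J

3.28e-11 J

With 11 protons and 13 neutrons (A = 24):
Mass of separated nucleons = 11(1.0072765) + 13(1.0087) = 11.0800415 + 13.1131 = 24.1931415 u
Δm = 24.1931415 − 23.97310 = 0.2200415 u
Binding energy = Δm·c² = 0.2200415 × 931.494 MeV/u = 204.967 MeV
In joules: 204.967 MeV × 1.602e-13 J/MeV = 3.2836e-11 J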